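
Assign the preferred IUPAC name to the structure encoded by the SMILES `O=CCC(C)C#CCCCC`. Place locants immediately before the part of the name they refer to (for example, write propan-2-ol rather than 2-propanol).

3-methylnon-4-ynal

Counting along the main chain through the –CHO group and the multiple bond gives 9 carbons: the parent is nonane.
An aldehyde (terminal –CHO) is the principal characteristic group, giving the suffix -al.
There is one C≡C triple bond, indicated by the ending -yne.
The numbering direction is chosen so that the aldehyde carbon is C-1 by definition.
This places the triple bond between C-4 and C-5; a methyl group at C-3.
Assembling the pieces gives 3-methylnon-4-ynal.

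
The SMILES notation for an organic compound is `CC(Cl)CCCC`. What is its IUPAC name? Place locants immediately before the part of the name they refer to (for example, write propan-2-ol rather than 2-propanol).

2-chlorohexane

The longest continuous carbon chain has 6 atoms, so the parent hydride is hexane.
The numbering direction is chosen so that the substituent locant set {2} is lower than {5} at the first point of difference.
With this numbering: a chloro group at C-2.
The name is 2-chlorohexane.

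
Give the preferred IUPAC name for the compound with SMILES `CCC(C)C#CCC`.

Counting along the main chain through the multiple bond gives 7 carbons: the parent is heptane.
A C≡C triple bond in the chain gives the infix -yne-.
Choose the numbering such that numbering from this end puts the triple bond at C-3 rather than C-4.
With this numbering: the triple bond between C-3 and C-4; a methyl group at C-5.
Putting it together: 5-methylhept-3-yne.

5-methylhept-3-yne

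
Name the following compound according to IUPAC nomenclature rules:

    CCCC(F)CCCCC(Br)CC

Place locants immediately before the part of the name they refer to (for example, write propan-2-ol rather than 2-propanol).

The longest continuous carbon chain has 11 atoms, so the parent hydride is undecane.
Choose the numbering such that the substituent locant set {3,8} is lower than {4,9} at the first point of difference.
That gives a bromo group at C-3; a fluoro group at C-8.
Prefixes are listed alphabetically: bromo, fluoro.
Putting it together: 3-bromo-8-fluoroundecane.

3-bromo-8-fluoroundecane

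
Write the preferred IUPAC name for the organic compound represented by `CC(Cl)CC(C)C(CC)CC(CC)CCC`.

2-chloro-5,7-diethyl-4-methyldecane

The parent chain contains 10 carbons (decane).
Choose the numbering such that the substituent locant set {2,4,5,7} is lower than {4,6,7,9} at the first point of difference.
That gives a chloro group at C-2; ethyl groups at C-5 and C-7; a methyl group at C-4.
The substituents are ordered alphabetically, ignoring any di-/tri- multipliers.
The name is 2-chloro-5,7-diethyl-4-methyldecane.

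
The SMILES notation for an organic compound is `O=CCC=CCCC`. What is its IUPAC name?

Counting along the main chain through the –CHO group and the multiple bond gives 7 carbons: the parent is heptane.
The principal characteristic group is an aldehyde (terminal –CHO), named with the suffix -al.
There is one C=C double bond, indicated by the ending -ene.
The numbering direction is chosen so that the aldehyde carbon is C-1 by definition.
That gives the double bond between C-3 and C-4.
The name is hept-3-enal.

hept-3-enal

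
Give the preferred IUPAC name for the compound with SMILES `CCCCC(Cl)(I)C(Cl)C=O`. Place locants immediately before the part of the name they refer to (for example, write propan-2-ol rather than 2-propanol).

The longest carbon chain that includes the –CHO group has 7 carbons, so the parent hydride is heptane.
The principal characteristic group is an aldehyde (terminal –CHO), named with the suffix -al.
Number the chain so that the aldehyde carbon is C-1 by definition.
That gives chloro groups at C-2 and C-3; an iodo group at C-3.
Substituent prefixes are cited in alphabetical order (multiplying prefixes like di-/tri- are ignored for ordering).
Putting it together: 2,3-dichloro-3-iodoheptanal.

2,3-dichloro-3-iodoheptanal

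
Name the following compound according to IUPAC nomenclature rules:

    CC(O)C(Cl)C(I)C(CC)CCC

3-chloro-5-ethyl-4-iodooctan-2-ol

The longest chain bearing the –OH group is 8 carbons long (octane).
An alcohol (–OH) is the principal characteristic group, giving the suffix -ol.
Choose the numbering such that numbering from this end puts the hydroxyl group at C-2 rather than C-7.
With this numbering: the hydroxyl at C-2; a chloro group at C-3; an ethyl group at C-5; an iodo group at C-4.
Substituent prefixes are cited in alphabetical order (multiplying prefixes like di-/tri- are ignored for ordering).
Assembling the pieces gives 3-chloro-5-ethyl-4-iodooctan-2-ol.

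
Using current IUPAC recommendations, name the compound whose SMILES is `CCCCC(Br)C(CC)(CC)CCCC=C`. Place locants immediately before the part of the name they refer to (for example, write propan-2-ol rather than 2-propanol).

Counting along the main chain through the multiple bond gives 11 carbons: the parent is undecane.
A C=C double bond in the chain gives the infix -ene-.
The numbering direction is chosen so that numbering from this end puts the double bond at C-1 rather than C-10.
This places the double bond between C-1 and C-2; a bromo group at C-7; two ethyl groups at C-6.
Substituent prefixes are cited in alphabetical order (multiplying prefixes like di-/tri- are ignored for ordering).
Assembling the pieces gives 7-bromo-6,6-diethylundec-1-ene.

7-bromo-6,6-diethylundec-1-ene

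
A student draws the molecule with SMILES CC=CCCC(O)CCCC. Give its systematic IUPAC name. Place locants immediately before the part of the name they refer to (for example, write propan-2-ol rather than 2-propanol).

dec-8-en-5-ol

The longest carbon chain that includes the –OH group and the multiple bond has 10 carbons, so the parent hydride is decane.
The highest-priority functional group is an alcohol (–OH), so the name ends in -ol.
There is one C=C double bond, indicated by the ending -ene.
Number the chain so that numbering from this end puts the hydroxyl group at C-5 rather than C-6.
This places the hydroxyl at C-5; the double bond between C-8 and C-9.
The name is dec-8-en-5-ol.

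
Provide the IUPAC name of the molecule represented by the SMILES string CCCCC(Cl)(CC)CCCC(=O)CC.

7-chloro-7-ethylundecan-3-one

The longest chain bearing the carbonyl is 11 carbons long (undecane).
The highest-priority functional group is a ketone (C=O on an internal carbon), so the name ends in -one.
Choose the numbering such that numbering from this end puts the carbonyl group at C-3 rather than C-9.
With this numbering: the carbonyl at C-3; a chloro group at C-7; an ethyl group at C-7.
Substituent prefixes are cited in alphabetical order (multiplying prefixes like di-/tri- are ignored for ordering).
The name is 7-chloro-7-ethylundecan-3-one.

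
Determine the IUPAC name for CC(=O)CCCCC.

heptan-2-one

The longest chain bearing the carbonyl is 7 carbons long (heptane).
The highest-priority functional group is a ketone (C=O on an internal carbon), so the name ends in -one.
Choose the numbering such that numbering from this end puts the carbonyl group at C-2 rather than C-6.
That gives the carbonyl at C-2.
Putting it together: heptan-2-one.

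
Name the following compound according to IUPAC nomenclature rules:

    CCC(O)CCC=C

Counting along the main chain through the –OH group and the multiple bond gives 7 carbons: the parent is heptane.
An alcohol (–OH) is the principal characteristic group, giving the suffix -ol.
There is one C=C double bond, indicated by the ending -ene.
Choose the numbering such that numbering from this end puts the hydroxyl group at C-3 rather than C-5.
With this numbering: the hydroxyl at C-3; the double bond between C-6 and C-7.
Assembling the pieces gives hept-6-en-3-ol.

hept-6-en-3-ol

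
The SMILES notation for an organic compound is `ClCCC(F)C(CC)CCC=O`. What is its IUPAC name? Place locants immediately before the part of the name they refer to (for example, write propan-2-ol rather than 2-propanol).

The longest carbon chain that includes the –CHO group has 7 carbons, so the parent hydride is heptane.
An aldehyde (terminal –CHO) is the principal characteristic group, giving the suffix -al.
The numbering direction is chosen so that the aldehyde carbon is C-1 by definition.
That gives a chloro group at C-7; an ethyl group at C-4; a fluoro group at C-5.
Prefixes are listed alphabetically: chloro, ethyl, fluoro.
Assembling the pieces gives 7-chloro-4-ethyl-5-fluoroheptanal.

7-chloro-4-ethyl-5-fluoroheptanal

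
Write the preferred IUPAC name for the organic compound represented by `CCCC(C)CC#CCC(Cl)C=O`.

Counting along the main chain through the –CHO group and the multiple bond gives 10 carbons: the parent is decane.
The principal characteristic group is an aldehyde (terminal –CHO), named with the suffix -al.
There is one C≡C triple bond, indicated by the ending -yne.
Choose the numbering such that the aldehyde carbon is C-1 by definition.
With this numbering: the triple bond between C-4 and C-5; a chloro group at C-2; a methyl group at C-7.
The substituents are ordered alphabetically, ignoring any di-/tri- multipliers.
Assembling the pieces gives 2-chloro-7-methyldec-4-ynal.

2-chloro-7-methyldec-4-ynal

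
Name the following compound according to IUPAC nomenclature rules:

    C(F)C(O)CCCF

The longest carbon chain that includes the –OH group has 5 carbons, so the parent hydride is pentane.
The principal characteristic group is an alcohol (–OH), named with the suffix -ol.
The numbering direction is chosen so that numbering from this end puts the hydroxyl group at C-2 rather than C-4.
With this numbering: the hydroxyl at C-2; fluoro groups at C-1 and C-5.
Putting it together: 1,5-difluoropentan-2-ol.

1,5-difluoropentan-2-ol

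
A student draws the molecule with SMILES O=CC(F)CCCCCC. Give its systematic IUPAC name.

Counting along the main chain through the –CHO group gives 8 carbons: the parent is octane.
The principal characteristic group is an aldehyde (terminal –CHO), named with the suffix -al.
Choose the numbering such that the aldehyde carbon is C-1 by definition.
This places a fluoro group at C-2.
Assembling the pieces gives 2-fluorooctanal.

2-fluorooctanal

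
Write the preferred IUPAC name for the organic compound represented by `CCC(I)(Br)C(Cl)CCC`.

The longest carbon chain is 7 atoms: the parent is heptane.
The numbering direction is chosen so that the substituent locant set {3,3,4} is lower than {4,5,5} at the first point of difference.
That gives a bromo group at C-3; a chloro group at C-4; an iodo group at C-3.
Substituent prefixes are cited in alphabetical order (multiplying prefixes like di-/tri- are ignored for ordering).
The name is 3-bromo-4-chloro-3-iodoheptane.

3-bromo-4-chloro-3-iodoheptane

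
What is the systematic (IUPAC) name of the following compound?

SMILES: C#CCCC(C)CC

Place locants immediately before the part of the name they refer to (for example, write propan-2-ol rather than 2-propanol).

The longest chain bearing the multiple bond is 7 carbons long (heptane).
The chain contains a C≡C triple bond, so the unsaturation ending is -yne.
The numbering direction is chosen so that numbering from this end puts the triple bond at C-1 rather than C-6.
With this numbering: the triple bond between C-1 and C-2; a methyl group at C-5.
Assembling the pieces gives 5-methylhept-1-yne.

5-methylhept-1-yne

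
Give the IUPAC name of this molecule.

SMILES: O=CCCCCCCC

octanal

Counting along the main chain through the –CHO group gives 8 carbons: the parent is octane.
The highest-priority functional group is an aldehyde (terminal –CHO), so the name ends in -al.
Choose the numbering such that the aldehyde carbon is C-1 by definition.
Assembling the pieces gives octanal.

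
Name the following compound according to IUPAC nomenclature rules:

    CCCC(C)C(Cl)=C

The longest chain bearing the multiple bond is 6 carbons long (hexane).
There is one C=C double bond, indicated by the ending -ene.
The numbering direction is chosen so that numbering from this end puts the double bond at C-1 rather than C-5.
This places the double bond between C-1 and C-2; a chloro group at C-2; a methyl group at C-3.
Prefixes are listed alphabetically: chloro, methyl.
Putting it together: 2-chloro-3-methylhex-1-ene.

2-chloro-3-methylhex-1-ene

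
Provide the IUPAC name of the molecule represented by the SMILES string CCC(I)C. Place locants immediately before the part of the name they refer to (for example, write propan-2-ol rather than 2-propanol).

2-iodobutane

The longest carbon chain is 4 atoms: the parent is butane.
The numbering direction is chosen so that the substituent locant set {2} is lower than {3} at the first point of difference.
With this numbering: an iodo group at C-2.
The name is 2-iodobutane.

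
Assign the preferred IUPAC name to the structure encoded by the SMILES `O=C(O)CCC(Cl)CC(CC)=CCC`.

The longest chain bearing the –COOH group and the multiple bond is 9 carbons long (nonane).
A carboxylic acid (terminal –COOH) is the principal characteristic group, giving the suffix -oic acid.
A C=C double bond in the chain gives the infix -ene-.
The numbering direction is chosen so that the carboxylic acid carbon is C-1 by definition.
That gives the double bond between C-6 and C-7; a chloro group at C-4; an ethyl group at C-6.
Prefixes are listed alphabetically: chloro, ethyl.
The name is 4-chloro-6-ethylnon-6-enoic acid.

4-chloro-6-ethylnon-6-enoic acid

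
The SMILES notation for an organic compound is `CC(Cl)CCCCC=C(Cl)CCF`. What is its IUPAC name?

Counting along the main chain through the multiple bond gives 10 carbons: the parent is decane.
The chain contains a C=C double bond, so the unsaturation ending is -ene.
The numbering direction is chosen so that numbering from this end puts the double bond at C-3 rather than C-7.
This places the double bond between C-3 and C-4; chloro groups at C-3 and C-9; a fluoro group at C-1.
Prefixes are listed alphabetically: chloro, fluoro.
The name is 3,9-dichloro-1-fluorodec-3-ene.

3,9-dichloro-1-fluorodec-3-ene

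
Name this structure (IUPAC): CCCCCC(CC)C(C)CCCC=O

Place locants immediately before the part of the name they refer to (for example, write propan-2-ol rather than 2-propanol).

The longest chain bearing the –CHO group is 11 carbons long (undecane).
The principal characteristic group is an aldehyde (terminal –CHO), named with the suffix -al.
Number the chain so that the aldehyde carbon is C-1 by definition.
With this numbering: an ethyl group at C-6; a methyl group at C-5.
Prefixes are listed alphabetically: ethyl, methyl.
Putting it together: 6-ethyl-5-methylundecanal.

6-ethyl-5-methylundecanal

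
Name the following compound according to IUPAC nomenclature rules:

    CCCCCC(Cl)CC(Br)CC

The longest continuous carbon chain has 10 atoms, so the parent hydride is decane.
The numbering direction is chosen so that the substituent locant set {3,5} is lower than {6,8} at the first point of difference.
This places a bromo group at C-3; a chloro group at C-5.
The substituents are ordered alphabetically, ignoring any di-/tri- multipliers.
Putting it together: 3-bromo-5-chlorodecane.

3-bromo-5-chlorodecane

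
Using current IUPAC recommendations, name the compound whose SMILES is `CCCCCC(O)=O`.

hexanoic acid

Counting along the main chain through the –COOH group gives 6 carbons: the parent is hexane.
A carboxylic acid (terminal –COOH) is the principal characteristic group, giving the suffix -oic acid.
Number the chain so that the carboxylic acid carbon is C-1 by definition.
The name is hexanoic acid.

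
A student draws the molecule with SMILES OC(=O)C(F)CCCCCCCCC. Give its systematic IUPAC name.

2-fluoroundecanoic acid

The longest chain bearing the –COOH group is 11 carbons long (undecane).
The principal characteristic group is a carboxylic acid (terminal –COOH), named with the suffix -oic acid.
Choose the numbering such that the carboxylic acid carbon is C-1 by definition.
That gives a fluoro group at C-2.
The name is 2-fluoroundecanoic acid.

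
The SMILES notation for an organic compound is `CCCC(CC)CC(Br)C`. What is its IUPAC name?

2-bromo-4-ethylheptane

The parent chain contains 7 carbons (heptane).
The numbering direction is chosen so that the substituent locant set {2,4} is lower than {4,6} at the first point of difference.
With this numbering: a bromo group at C-2; an ethyl group at C-4.
Substituent prefixes are cited in alphabetical order (multiplying prefixes like di-/tri- are ignored for ordering).
The name is 2-bromo-4-ethylheptane.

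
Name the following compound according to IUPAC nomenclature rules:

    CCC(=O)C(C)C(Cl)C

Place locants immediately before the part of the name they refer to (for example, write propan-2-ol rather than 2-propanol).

5-chloro-4-methylhexan-3-one

Counting along the main chain through the carbonyl gives 6 carbons: the parent is hexane.
A ketone (C=O on an internal carbon) is the principal characteristic group, giving the suffix -one.
Choose the numbering such that numbering from this end puts the carbonyl group at C-3 rather than C-4.
That gives the carbonyl at C-3; a chloro group at C-5; a methyl group at C-4.
The substituents are ordered alphabetically, ignoring any di-/tri- multipliers.
Putting it together: 5-chloro-4-methylhexan-3-one.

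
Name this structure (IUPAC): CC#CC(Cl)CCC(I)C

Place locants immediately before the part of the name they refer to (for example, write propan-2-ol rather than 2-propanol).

4-chloro-7-iodooct-2-yne

The longest chain bearing the multiple bond is 8 carbons long (octane).
The chain contains a C≡C triple bond, so the unsaturation ending is -yne.
Number the chain so that numbering from this end puts the triple bond at C-2 rather than C-6.
With this numbering: the triple bond between C-2 and C-3; a chloro group at C-4; an iodo group at C-7.
The substituents are ordered alphabetically, ignoring any di-/tri- multipliers.
Putting it together: 4-chloro-7-iodooct-2-yne.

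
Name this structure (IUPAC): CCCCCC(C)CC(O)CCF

The longest chain bearing the –OH group is 10 carbons long (decane).
An alcohol (–OH) is the principal characteristic group, giving the suffix -ol.
Choose the numbering such that numbering from this end puts the hydroxyl group at C-3 rather than C-8.
With this numbering: the hydroxyl at C-3; a fluoro group at C-1; a methyl group at C-5.
Substituent prefixes are cited in alphabetical order (multiplying prefixes like di-/tri- are ignored for ordering).
The name is 1-fluoro-5-methyldecan-3-ol.

1-fluoro-5-methyldecan-3-ol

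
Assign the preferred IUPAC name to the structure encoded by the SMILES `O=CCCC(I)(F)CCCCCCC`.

4-fluoro-4-iodoundecanal

The longest chain bearing the –CHO group is 11 carbons long (undecane).
An aldehyde (terminal –CHO) is the principal characteristic group, giving the suffix -al.
Choose the numbering such that the aldehyde carbon is C-1 by definition.
This places a fluoro group at C-4; an iodo group at C-4.
Prefixes are listed alphabetically: fluoro, iodo.
Assembling the pieces gives 4-fluoro-4-iodoundecanal.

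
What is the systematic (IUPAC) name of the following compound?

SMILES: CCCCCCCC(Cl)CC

3-chlorodecane

The parent chain contains 10 carbons (decane).
The numbering direction is chosen so that the substituent locant set {3} is lower than {8} at the first point of difference.
With this numbering: a chloro group at C-3.
Assembling the pieces gives 3-chlorodecane.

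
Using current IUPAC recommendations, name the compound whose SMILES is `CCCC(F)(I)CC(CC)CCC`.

The parent chain contains 9 carbons (nonane).
The numbering direction is chosen so that the substituent locant set {4,4,6} is lower than {4,6,6} at the first point of difference.
This places an ethyl group at C-6; a fluoro group at C-4; an iodo group at C-4.
Prefixes are listed alphabetically: ethyl, fluoro, iodo.
The name is 6-ethyl-4-fluoro-4-iodononane.

6-ethyl-4-fluoro-4-iodononane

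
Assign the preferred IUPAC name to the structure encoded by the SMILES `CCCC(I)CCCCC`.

4-iodononane

The longest carbon chain is 9 atoms: the parent is nonane.
Number the chain so that the substituent locant set {4} is lower than {6} at the first point of difference.
This places an iodo group at C-4.
The name is 4-iodononane.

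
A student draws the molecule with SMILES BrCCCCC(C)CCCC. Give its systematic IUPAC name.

1-bromo-5-methylnonane

The parent chain contains 9 carbons (nonane).
The numbering direction is chosen so that the substituent locant set {1,5} is lower than {5,9} at the first point of difference.
That gives a bromo group at C-1; a methyl group at C-5.
The substituents are ordered alphabetically, ignoring any di-/tri- multipliers.
Putting it together: 1-bromo-5-methylnonane.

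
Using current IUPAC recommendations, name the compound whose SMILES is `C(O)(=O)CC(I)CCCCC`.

Counting along the main chain through the –COOH group gives 8 carbons: the parent is octane.
The highest-priority functional group is a carboxylic acid (terminal –COOH), so the name ends in -oic acid.
Choose the numbering such that the carboxylic acid carbon is C-1 by definition.
This places an iodo group at C-3.
Assembling the pieces gives 3-iodooctanoic acid.

3-iodooctanoic acid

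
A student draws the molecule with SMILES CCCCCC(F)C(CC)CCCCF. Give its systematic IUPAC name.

The longest continuous carbon chain has 11 atoms, so the parent hydride is undecane.
The numbering direction is chosen so that the substituent locant set {1,5,6} is lower than {6,7,11} at the first point of difference.
This places an ethyl group at C-5; fluoro groups at C-1 and C-6.
Prefixes are listed alphabetically: ethyl, fluoro.
Assembling the pieces gives 5-ethyl-1,6-difluoroundecane.

5-ethyl-1,6-difluoroundecane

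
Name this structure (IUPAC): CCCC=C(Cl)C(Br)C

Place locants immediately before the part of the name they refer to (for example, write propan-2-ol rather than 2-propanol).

2-bromo-3-chlorohept-3-ene

The longest carbon chain that includes the multiple bond has 7 carbons, so the parent hydride is heptane.
There is one C=C double bond, indicated by the ending -ene.
The numbering direction is chosen so that numbering from this end puts the double bond at C-3 rather than C-4.
That gives the double bond between C-3 and C-4; a bromo group at C-2; a chloro group at C-3.
The substituents are ordered alphabetically, ignoring any di-/tri- multipliers.
The name is 2-bromo-3-chlorohept-3-ene.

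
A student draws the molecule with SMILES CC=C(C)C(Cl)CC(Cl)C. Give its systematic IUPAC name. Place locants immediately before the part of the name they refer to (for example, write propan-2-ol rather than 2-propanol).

The longest chain bearing the multiple bond is 7 carbons long (heptane).
There is one C=C double bond, indicated by the ending -ene.
Number the chain so that numbering from this end puts the double bond at C-2 rather than C-5.
That gives the double bond between C-2 and C-3; chloro groups at C-4 and C-6; a methyl group at C-3.
Prefixes are listed alphabetically: chloro, methyl.
Assembling the pieces gives 4,6-dichloro-3-methylhept-2-ene.

4,6-dichloro-3-methylhept-2-ene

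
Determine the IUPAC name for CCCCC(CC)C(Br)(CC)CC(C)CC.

The parent chain contains 10 carbons (decane).
The numbering direction is chosen so that the substituent locant set {3,5,5,6} is lower than {5,6,6,8} at the first point of difference.
With this numbering: a bromo group at C-5; ethyl groups at C-5 and C-6; a methyl group at C-3.
Prefixes are listed alphabetically: bromo, ethyl, methyl.
The name is 5-bromo-5,6-diethyl-3-methyldecane.

5-bromo-5,6-diethyl-3-methyldecane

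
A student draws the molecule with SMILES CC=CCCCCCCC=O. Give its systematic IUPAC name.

The longest chain bearing the –CHO group and the multiple bond is 10 carbons long (decane).
The highest-priority functional group is an aldehyde (terminal –CHO), so the name ends in -al.
The chain contains a C=C double bond, so the unsaturation ending is -ene.
The numbering direction is chosen so that the aldehyde carbon is C-1 by definition.
This places the double bond between C-8 and C-9.
Putting it together: dec-8-enal.

dec-8-enal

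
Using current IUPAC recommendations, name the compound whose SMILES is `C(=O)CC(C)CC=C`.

3-methylhex-5-enal

Counting along the main chain through the –CHO group and the multiple bond gives 6 carbons: the parent is hexane.
An aldehyde (terminal –CHO) is the principal characteristic group, giving the suffix -al.
A C=C double bond in the chain gives the infix -ene-.
Choose the numbering such that the aldehyde carbon is C-1 by definition.
This places the double bond between C-5 and C-6; a methyl group at C-3.
The name is 3-methylhex-5-enal.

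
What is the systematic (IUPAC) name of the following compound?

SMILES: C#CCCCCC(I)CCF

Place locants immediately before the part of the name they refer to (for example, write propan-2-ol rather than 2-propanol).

9-fluoro-7-iodonon-1-yne

The longest carbon chain that includes the multiple bond has 9 carbons, so the parent hydride is nonane.
A C≡C triple bond in the chain gives the infix -yne-.
The numbering direction is chosen so that numbering from this end puts the triple bond at C-1 rather than C-8.
With this numbering: the triple bond between C-1 and C-2; a fluoro group at C-9; an iodo group at C-7.
The substituents are ordered alphabetically, ignoring any di-/tri- multipliers.
Assembling the pieces gives 9-fluoro-7-iodonon-1-yne.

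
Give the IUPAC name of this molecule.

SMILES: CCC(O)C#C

The longest carbon chain that includes the –OH group and the multiple bond has 5 carbons, so the parent hydride is pentane.
The highest-priority functional group is an alcohol (–OH), so the name ends in -ol.
A C≡C triple bond in the chain gives the infix -yne-.
Number the chain so that numbering from this end puts the triple bond at C-1 rather than C-4.
This places the hydroxyl at C-3; the triple bond between C-1 and C-2.
Assembling the pieces gives pent-1-yn-3-ol.

pent-1-yn-3-ol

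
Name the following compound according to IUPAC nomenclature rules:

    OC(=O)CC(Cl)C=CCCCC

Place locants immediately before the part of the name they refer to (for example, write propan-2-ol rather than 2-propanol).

3-chloronon-4-enoic acid

The longest chain bearing the –COOH group and the multiple bond is 9 carbons long (nonane).
A carboxylic acid (terminal –COOH) is the principal characteristic group, giving the suffix -oic acid.
A C=C double bond in the chain gives the infix -ene-.
Choose the numbering such that the carboxylic acid carbon is C-1 by definition.
This places the double bond between C-4 and C-5; a chloro group at C-3.
Assembling the pieces gives 3-chloronon-4-enoic acid.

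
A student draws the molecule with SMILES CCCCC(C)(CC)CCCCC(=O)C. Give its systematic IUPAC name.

The longest chain bearing the carbonyl is 11 carbons long (undecane).
The principal characteristic group is a ketone (C=O on an internal carbon), named with the suffix -one.
Choose the numbering such that numbering from this end puts the carbonyl group at C-2 rather than C-10.
That gives the carbonyl at C-2; an ethyl group at C-7; a methyl group at C-7.
Prefixes are listed alphabetically: ethyl, methyl.
Assembling the pieces gives 7-ethyl-7-methylundecan-2-one.

7-ethyl-7-methylundecan-2-one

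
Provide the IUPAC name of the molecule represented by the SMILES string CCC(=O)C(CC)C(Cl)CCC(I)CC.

5-chloro-4-ethyl-8-iododecan-3-one

The longest chain bearing the carbonyl is 10 carbons long (decane).
The highest-priority functional group is a ketone (C=O on an internal carbon), so the name ends in -one.
Choose the numbering such that numbering from this end puts the carbonyl group at C-3 rather than C-8.
That gives the carbonyl at C-3; a chloro group at C-5; an ethyl group at C-4; an iodo group at C-8.
Prefixes are listed alphabetically: chloro, ethyl, iodo.
The name is 5-chloro-4-ethyl-8-iododecan-3-one.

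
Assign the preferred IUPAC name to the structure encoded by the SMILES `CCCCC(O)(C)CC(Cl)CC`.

Counting along the main chain through the –OH group gives 9 carbons: the parent is nonane.
An alcohol (–OH) is the principal characteristic group, giving the suffix -ol.
The numbering direction is chosen so that the substituent locant set {3,5} is lower than {5,7} at the first point of difference.
This places the hydroxyl at C-5; a chloro group at C-3; a methyl group at C-5.
Substituent prefixes are cited in alphabetical order (multiplying prefixes like di-/tri- are ignored for ordering).
Putting it together: 3-chloro-5-methylnonan-5-ol.

3-chloro-5-methylnonan-5-ol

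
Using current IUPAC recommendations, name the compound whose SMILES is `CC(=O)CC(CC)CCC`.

4-ethylheptan-2-one

The longest chain bearing the carbonyl is 7 carbons long (heptane).
The principal characteristic group is a ketone (C=O on an internal carbon), named with the suffix -one.
The numbering direction is chosen so that numbering from this end puts the carbonyl group at C-2 rather than C-6.
This places the carbonyl at C-2; an ethyl group at C-4.
The name is 4-ethylheptan-2-one.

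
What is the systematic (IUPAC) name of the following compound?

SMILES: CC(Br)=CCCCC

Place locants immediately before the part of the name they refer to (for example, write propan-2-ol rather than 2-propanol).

The longest carbon chain that includes the multiple bond has 7 carbons, so the parent hydride is heptane.
A C=C double bond in the chain gives the infix -ene-.
Number the chain so that numbering from this end puts the double bond at C-2 rather than C-5.
That gives the double bond between C-2 and C-3; a bromo group at C-2.
The name is 2-bromohept-2-ene.

2-bromohept-2-ene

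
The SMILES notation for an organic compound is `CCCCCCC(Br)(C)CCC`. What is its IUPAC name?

The parent chain contains 10 carbons (decane).
Number the chain so that the substituent locant set {4,4} is lower than {7,7} at the first point of difference.
With this numbering: a bromo group at C-4; a methyl group at C-4.
The substituents are ordered alphabetically, ignoring any di-/tri- multipliers.
Putting it together: 4-bromo-4-methyldecane.

4-bromo-4-methyldecane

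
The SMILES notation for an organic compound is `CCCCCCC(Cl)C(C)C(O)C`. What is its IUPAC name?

The longest carbon chain that includes the –OH group has 10 carbons, so the parent hydride is decane.
The principal characteristic group is an alcohol (–OH), named with the suffix -ol.
The numbering direction is chosen so that numbering from this end puts the hydroxyl group at C-2 rather than C-9.
With this numbering: the hydroxyl at C-2; a chloro group at C-4; a methyl group at C-3.
The substituents are ordered alphabetically, ignoring any di-/tri- multipliers.
The name is 4-chloro-3-methyldecan-2-ol.

4-chloro-3-methyldecan-2-ol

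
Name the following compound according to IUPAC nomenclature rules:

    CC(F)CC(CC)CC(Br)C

The longest carbon chain is 7 atoms: the parent is heptane.
Choose the numbering such that the locant sets are identical either way, so the alphabetically earlier bromo substituent takes the lower locant (2 rather than 6).
With this numbering: a bromo group at C-2; an ethyl group at C-4; a fluoro group at C-6.
Substituent prefixes are cited in alphabetical order (multiplying prefixes like di-/tri- are ignored for ordering).
Assembling the pieces gives 2-bromo-4-ethyl-6-fluoroheptane.

2-bromo-4-ethyl-6-fluoroheptane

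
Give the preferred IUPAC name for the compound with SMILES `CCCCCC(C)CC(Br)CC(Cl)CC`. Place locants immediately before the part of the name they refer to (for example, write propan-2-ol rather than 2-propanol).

5-bromo-3-chloro-7-methyldodecane

The parent chain contains 12 carbons (dodecane).
Number the chain so that the substituent locant set {3,5,7} is lower than {6,8,10} at the first point of difference.
This places a bromo group at C-5; a chloro group at C-3; a methyl group at C-7.
Prefixes are listed alphabetically: bromo, chloro, methyl.
The name is 5-bromo-3-chloro-7-methyldodecane.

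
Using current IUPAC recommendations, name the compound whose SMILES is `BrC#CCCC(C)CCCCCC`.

Counting along the main chain through the multiple bond gives 11 carbons: the parent is undecane.
There is one C≡C triple bond, indicated by the ending -yne.
Number the chain so that numbering from this end puts the triple bond at C-1 rather than C-10.
That gives the triple bond between C-1 and C-2; a bromo group at C-1; a methyl group at C-5.
The substituents are ordered alphabetically, ignoring any di-/tri- multipliers.
The name is 1-bromo-5-methylundec-1-yne.

1-bromo-5-methylundec-1-yne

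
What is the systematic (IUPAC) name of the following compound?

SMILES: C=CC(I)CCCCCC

The longest chain bearing the multiple bond is 9 carbons long (nonane).
A C=C double bond in the chain gives the infix -ene-.
Number the chain so that numbering from this end puts the double bond at C-1 rather than C-8.
That gives the double bond between C-1 and C-2; an iodo group at C-3.
Assembling the pieces gives 3-iodonon-1-ene.

3-iodonon-1-ene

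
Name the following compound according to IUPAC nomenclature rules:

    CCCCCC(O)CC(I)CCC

The longest carbon chain that includes the –OH group has 11 carbons, so the parent hydride is undecane.
An alcohol (–OH) is the principal characteristic group, giving the suffix -ol.
Number the chain so that the substituent locant set {4} is lower than {8} at the first point of difference.
This places the hydroxyl at C-6; an iodo group at C-4.
Assembling the pieces gives 4-iodoundecan-6-ol.

4-iodoundecan-6-ol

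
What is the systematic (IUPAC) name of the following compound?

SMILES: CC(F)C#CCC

The longest chain bearing the multiple bond is 6 carbons long (hexane).
There is one C≡C triple bond, indicated by the ending -yne.
Choose the numbering such that the substituent locant set {2} is lower than {5} at the first point of difference.
This places the triple bond between C-3 and C-4; a fluoro group at C-2.
The name is 2-fluorohex-3-yne.

2-fluorohex-3-yne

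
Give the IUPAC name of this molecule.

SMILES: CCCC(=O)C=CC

hept-2-en-4-one

Counting along the main chain through the carbonyl and the multiple bond gives 7 carbons: the parent is heptane.
The principal characteristic group is a ketone (C=O on an internal carbon), named with the suffix -one.
There is one C=C double bond, indicated by the ending -ene.
Choose the numbering such that numbering from this end puts the double bond at C-2 rather than C-5.
That gives the carbonyl at C-4; the double bond between C-2 and C-3.
Assembling the pieces gives hept-2-en-4-one.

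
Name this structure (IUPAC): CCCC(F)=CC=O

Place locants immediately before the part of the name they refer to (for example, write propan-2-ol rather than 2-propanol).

3-fluorohex-2-enal

The longest chain bearing the –CHO group and the multiple bond is 6 carbons long (hexane).
An aldehyde (terminal –CHO) is the principal characteristic group, giving the suffix -al.
A C=C double bond in the chain gives the infix -ene-.
Number the chain so that the aldehyde carbon is C-1 by definition.
That gives the double bond between C-2 and C-3; a fluoro group at C-3.
The name is 3-fluorohex-2-enal.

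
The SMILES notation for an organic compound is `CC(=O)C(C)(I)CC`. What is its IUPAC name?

3-iodo-3-methylpentan-2-one

The longest chain bearing the carbonyl is 5 carbons long (pentane).
The principal characteristic group is a ketone (C=O on an internal carbon), named with the suffix -one.
Choose the numbering such that numbering from this end puts the carbonyl group at C-2 rather than C-4.
That gives the carbonyl at C-2; an iodo group at C-3; a methyl group at C-3.
Substituent prefixes are cited in alphabetical order (multiplying prefixes like di-/tri- are ignored for ordering).
Putting it together: 3-iodo-3-methylpentan-2-one.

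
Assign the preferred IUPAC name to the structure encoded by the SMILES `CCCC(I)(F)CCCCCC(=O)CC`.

The longest carbon chain that includes the carbonyl has 12 carbons, so the parent hydride is dodecane.
The highest-priority functional group is a ketone (C=O on an internal carbon), so the name ends in -one.
Number the chain so that numbering from this end puts the carbonyl group at C-3 rather than C-10.
With this numbering: the carbonyl at C-3; a fluoro group at C-9; an iodo group at C-9.
Prefixes are listed alphabetically: fluoro, iodo.
The name is 9-fluoro-9-iodododecan-3-one.

9-fluoro-9-iodododecan-3-one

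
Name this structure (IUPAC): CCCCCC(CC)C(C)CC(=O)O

4-ethyl-3-methylnonanoic acid

The longest carbon chain that includes the –COOH group has 9 carbons, so the parent hydride is nonane.
The highest-priority functional group is a carboxylic acid (terminal –COOH), so the name ends in -oic acid.
The numbering direction is chosen so that the carboxylic acid carbon is C-1 by definition.
This places an ethyl group at C-4; a methyl group at C-3.
The substituents are ordered alphabetically, ignoring any di-/tri- multipliers.
Putting it together: 4-ethyl-3-methylnonanoic acid.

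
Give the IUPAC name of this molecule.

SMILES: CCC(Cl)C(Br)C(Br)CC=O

3,4-dibromo-5-chloroheptanal

The longest chain bearing the –CHO group is 7 carbons long (heptane).
The highest-priority functional group is an aldehyde (terminal –CHO), so the name ends in -al.
Choose the numbering such that the aldehyde carbon is C-1 by definition.
With this numbering: bromo groups at C-3 and C-4; a chloro group at C-5.
The substituents are ordered alphabetically, ignoring any di-/tri- multipliers.
Putting it together: 3,4-dibromo-5-chloroheptanal.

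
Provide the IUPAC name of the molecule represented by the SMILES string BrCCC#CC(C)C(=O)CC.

The longest chain bearing the carbonyl and the multiple bond is 8 carbons long (octane).
The principal characteristic group is a ketone (C=O on an internal carbon), named with the suffix -one.
There is one C≡C triple bond, indicated by the ending -yne.
The numbering direction is chosen so that numbering from this end puts the carbonyl group at C-3 rather than C-6.
With this numbering: the carbonyl at C-3; the triple bond between C-5 and C-6; a bromo group at C-8; a methyl group at C-4.
Prefixes are listed alphabetically: bromo, methyl.
Putting it together: 8-bromo-4-methyloct-5-yn-3-one.

8-bromo-4-methyloct-5-yn-3-one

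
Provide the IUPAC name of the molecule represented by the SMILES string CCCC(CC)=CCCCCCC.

The longest chain bearing the multiple bond is 11 carbons long (undecane).
The chain contains a C=C double bond, so the unsaturation ending is -ene.
Choose the numbering such that numbering from this end puts the double bond at C-4 rather than C-7.
This places the double bond between C-4 and C-5; an ethyl group at C-4.
Assembling the pieces gives 4-ethylundec-4-ene.

4-ethylundec-4-ene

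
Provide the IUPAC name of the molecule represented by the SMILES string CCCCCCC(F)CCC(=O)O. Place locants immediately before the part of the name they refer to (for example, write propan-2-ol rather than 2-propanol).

Counting along the main chain through the –COOH group gives 10 carbons: the parent is decane.
The highest-priority functional group is a carboxylic acid (terminal –COOH), so the name ends in -oic acid.
The numbering direction is chosen so that the carboxylic acid carbon is C-1 by definition.
This places a fluoro group at C-4.
Putting it together: 4-fluorodecanoic acid.

4-fluorodecanoic acid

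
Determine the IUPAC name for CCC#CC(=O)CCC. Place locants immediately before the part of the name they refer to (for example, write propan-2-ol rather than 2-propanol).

oct-5-yn-4-one

The longest chain bearing the carbonyl and the multiple bond is 8 carbons long (octane).
The principal characteristic group is a ketone (C=O on an internal carbon), named with the suffix -one.
There is one C≡C triple bond, indicated by the ending -yne.
Choose the numbering such that numbering from this end puts the carbonyl group at C-4 rather than C-5.
With this numbering: the carbonyl at C-4; the triple bond between C-5 and C-6.
Putting it together: oct-5-yn-4-one.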